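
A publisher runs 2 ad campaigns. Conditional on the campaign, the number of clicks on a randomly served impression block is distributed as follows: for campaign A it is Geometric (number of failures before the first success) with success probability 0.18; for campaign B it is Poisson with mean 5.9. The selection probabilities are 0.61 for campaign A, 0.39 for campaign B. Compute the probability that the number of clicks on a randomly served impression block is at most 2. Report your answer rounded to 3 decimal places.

0.300

Conditional on each campaign, P(X ≤ 2): A: 0.448632; B: 0.0665822.
By total probability, P(X ≤ 2) = 0.61·0.448632 + 0.39·0.0665822 = 0.299633.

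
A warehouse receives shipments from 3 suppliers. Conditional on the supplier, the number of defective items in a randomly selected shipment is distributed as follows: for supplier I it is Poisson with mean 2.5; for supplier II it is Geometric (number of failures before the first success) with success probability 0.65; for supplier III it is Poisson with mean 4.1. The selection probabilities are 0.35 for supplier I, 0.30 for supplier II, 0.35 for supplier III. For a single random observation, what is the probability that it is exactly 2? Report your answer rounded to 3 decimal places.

Conditional on each supplier, P(X = 2): I: 0.256516; II: 0.079625; III: 0.139293.
By total probability, P(X = 2) = 0.35·0.256516 + 0.3·0.079625 + 0.35·0.139293 = 0.162421.

0.162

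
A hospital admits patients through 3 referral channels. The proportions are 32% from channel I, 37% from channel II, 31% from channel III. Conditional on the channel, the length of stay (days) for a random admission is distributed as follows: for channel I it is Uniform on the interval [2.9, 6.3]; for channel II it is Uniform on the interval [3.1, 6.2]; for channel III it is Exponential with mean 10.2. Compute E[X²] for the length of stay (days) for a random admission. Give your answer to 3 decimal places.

79.881

For each component E[X²] = Var + (mean)², giving I: 22.1233; II: 22.4233; III: 208.08.
Overall E[X²] = 0.32·22.1233 + 0.37·22.4233 + 0.31·208.08 = 79.8809.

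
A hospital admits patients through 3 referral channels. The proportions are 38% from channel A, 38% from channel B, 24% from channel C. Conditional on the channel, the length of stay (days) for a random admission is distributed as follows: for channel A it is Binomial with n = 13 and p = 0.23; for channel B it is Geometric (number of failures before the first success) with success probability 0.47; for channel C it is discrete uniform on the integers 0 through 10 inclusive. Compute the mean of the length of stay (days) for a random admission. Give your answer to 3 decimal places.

2.765

Component means — A: 2.99; B: 1.12766; C: 5.
E[X] = 0.38·2.99 + 0.38·1.12766 + 0.24·5 = 2.76471.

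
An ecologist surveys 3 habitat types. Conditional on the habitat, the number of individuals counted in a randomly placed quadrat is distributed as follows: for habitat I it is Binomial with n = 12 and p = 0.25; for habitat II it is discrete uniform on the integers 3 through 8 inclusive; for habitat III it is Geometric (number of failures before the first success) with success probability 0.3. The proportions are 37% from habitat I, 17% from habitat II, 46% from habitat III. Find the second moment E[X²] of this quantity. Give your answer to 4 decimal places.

15.8831

For each component E[X²] = Var + (mean)², giving I: 11.25; II: 33.1667; III: 13.2222.
Overall E[X²] = 0.37·11.25 + 0.17·33.1667 + 0.46·13.2222 = 15.8831.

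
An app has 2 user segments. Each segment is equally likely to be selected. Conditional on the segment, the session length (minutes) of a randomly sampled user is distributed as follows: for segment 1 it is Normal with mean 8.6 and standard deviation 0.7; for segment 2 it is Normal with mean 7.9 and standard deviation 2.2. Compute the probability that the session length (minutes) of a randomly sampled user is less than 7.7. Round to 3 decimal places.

Conditional on each segment, P(X < 7.7): 1: 0.0992714; 2: 0.463782.
By total probability, P(X < 7.7) = 0.5·0.0992714 + 0.5·0.463782 = 0.281527.

0.282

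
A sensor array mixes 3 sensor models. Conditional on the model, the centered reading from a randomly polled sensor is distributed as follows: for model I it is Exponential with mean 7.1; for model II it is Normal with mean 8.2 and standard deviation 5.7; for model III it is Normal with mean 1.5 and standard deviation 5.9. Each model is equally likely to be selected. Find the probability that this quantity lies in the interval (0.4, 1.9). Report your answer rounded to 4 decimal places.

Conditional on each model, P(0.4 < X < 1.9): I: 0.18001; II: 0.0489326; III: 0.100977.
By total probability, P(0.4 < X < 1.9) = 0.333333·0.18001 + 0.333333·0.0489326 + 0.333333·0.100977 = 0.109973.

0.1100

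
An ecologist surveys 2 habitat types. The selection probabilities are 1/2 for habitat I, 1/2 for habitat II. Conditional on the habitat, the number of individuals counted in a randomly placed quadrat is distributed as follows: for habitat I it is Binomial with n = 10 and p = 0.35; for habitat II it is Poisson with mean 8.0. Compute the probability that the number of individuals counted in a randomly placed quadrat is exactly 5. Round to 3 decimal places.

0.123

Conditional on each habitat, P(X = 5): I: 0.15357; II: 0.0916037.
By total probability, P(X = 5) = 0.5·0.15357 + 0.5·0.0916037 = 0.122587.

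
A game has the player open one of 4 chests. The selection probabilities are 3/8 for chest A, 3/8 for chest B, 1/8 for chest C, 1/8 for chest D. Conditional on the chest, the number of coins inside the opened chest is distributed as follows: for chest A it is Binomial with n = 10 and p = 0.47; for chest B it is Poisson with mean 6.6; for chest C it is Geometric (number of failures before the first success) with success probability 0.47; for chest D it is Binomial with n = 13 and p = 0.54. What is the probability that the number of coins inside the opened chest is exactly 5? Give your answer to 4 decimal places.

Conditional on each chest, P(X = 5): A: 0.241696; B: 0.141969; C: 0.0196552; D: 0.11847.
By total probability, P(X = 5) = 0.375·0.241696 + 0.375·0.141969 + 0.125·0.0196552 + 0.125·0.11847 = 0.16114.

0.1611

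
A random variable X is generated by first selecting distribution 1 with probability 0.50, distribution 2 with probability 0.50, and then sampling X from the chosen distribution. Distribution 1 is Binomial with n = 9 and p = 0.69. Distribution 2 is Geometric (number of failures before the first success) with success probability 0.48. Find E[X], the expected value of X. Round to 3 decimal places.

3.647

Component means — 1: 6.21; 2: 1.08333.
E[X] = 0.5·6.21 + 0.5·1.08333 = 3.64667.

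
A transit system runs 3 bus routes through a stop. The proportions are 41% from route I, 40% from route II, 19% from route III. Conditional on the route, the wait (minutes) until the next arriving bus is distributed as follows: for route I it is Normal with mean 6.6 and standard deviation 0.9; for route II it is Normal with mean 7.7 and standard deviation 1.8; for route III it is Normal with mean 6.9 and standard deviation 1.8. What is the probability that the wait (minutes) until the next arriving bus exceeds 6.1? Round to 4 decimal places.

0.7442

Conditional on each route, P(X > 6.1): I: 0.710743; II: 0.812969; III: 0.671639.
By total probability, P(X > 6.1) = 0.41·0.710743 + 0.4·0.812969 + 0.19·0.671639 = 0.744203.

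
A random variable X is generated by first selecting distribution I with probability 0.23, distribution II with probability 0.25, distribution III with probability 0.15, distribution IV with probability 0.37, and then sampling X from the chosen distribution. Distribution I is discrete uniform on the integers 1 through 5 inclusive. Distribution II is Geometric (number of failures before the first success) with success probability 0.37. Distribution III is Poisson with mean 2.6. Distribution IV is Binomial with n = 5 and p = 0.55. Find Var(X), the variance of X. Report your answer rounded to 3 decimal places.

Per component, I: μ=3, E[X²]=11; II: μ=1.7027, E[X²]=7.5011; III: μ=2.6, E[X²]=9.36; IV: μ=2.75, E[X²]=8.8.
E[X] = 0.23·3 + 0.25·1.7027 + 0.15·2.6 + 0.37·2.75 = 2.52318.
E[X²] = 0.23·11 + 0.25·7.5011 + 0.15·9.36 + 0.37·8.8 = 9.06527.
Var(X) = E[X²] − (E[X])² = 9.06527 − 6.36642 = 2.69886.

2.699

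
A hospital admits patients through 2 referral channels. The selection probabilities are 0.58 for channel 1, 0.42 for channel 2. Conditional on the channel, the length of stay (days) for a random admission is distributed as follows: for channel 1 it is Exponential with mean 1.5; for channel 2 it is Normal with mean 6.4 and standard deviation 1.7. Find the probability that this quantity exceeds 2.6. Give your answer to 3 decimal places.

Conditional on each channel, P(X > 2.6): 1: 0.176694; 2: 0.987301.
By total probability, P(X > 2.6) = 0.58·0.176694 + 0.42·0.987301 = 0.517149.

0.517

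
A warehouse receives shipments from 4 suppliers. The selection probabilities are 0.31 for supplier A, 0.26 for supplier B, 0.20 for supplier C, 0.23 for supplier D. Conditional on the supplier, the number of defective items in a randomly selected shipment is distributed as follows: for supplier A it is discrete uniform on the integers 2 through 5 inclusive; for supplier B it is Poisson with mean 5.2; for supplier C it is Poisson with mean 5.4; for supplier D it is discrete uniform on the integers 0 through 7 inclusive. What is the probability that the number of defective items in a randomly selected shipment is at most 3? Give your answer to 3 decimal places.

0.375

Conditional on each supplier, P(X ≤ 3): A: 0.5; B: 0.238065; C: 0.213291; D: 0.5.
By total probability, P(X ≤ 3) = 0.31·0.5 + 0.26·0.238065 + 0.2·0.213291 + 0.23·0.5 = 0.374555.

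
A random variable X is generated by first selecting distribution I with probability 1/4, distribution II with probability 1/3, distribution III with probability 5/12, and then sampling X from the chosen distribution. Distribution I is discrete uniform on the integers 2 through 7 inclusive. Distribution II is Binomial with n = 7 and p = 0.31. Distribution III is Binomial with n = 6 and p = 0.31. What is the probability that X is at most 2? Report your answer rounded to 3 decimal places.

0.552

Conditional on each component, P(X ≤ 2): I: 0.166667; II: 0.624283; III: 0.725575.
By total probability, P(X ≤ 2) = 0.25·0.166667 + 0.333333·0.624283 + 0.416667·0.725575 = 0.552084.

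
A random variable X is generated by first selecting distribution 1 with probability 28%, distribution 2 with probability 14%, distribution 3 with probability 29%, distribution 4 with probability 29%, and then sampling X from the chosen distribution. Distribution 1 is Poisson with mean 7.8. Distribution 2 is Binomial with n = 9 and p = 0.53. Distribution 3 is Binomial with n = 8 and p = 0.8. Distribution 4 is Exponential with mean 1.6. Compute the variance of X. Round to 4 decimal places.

Per component, 1: μ=7.8, E[X²]=68.64; 2: μ=4.77, E[X²]=24.9948; 3: μ=6.4, E[X²]=42.24; 4: μ=1.6, E[X²]=5.12.
E[X] = 0.28·7.8 + 0.14·4.77 + 0.29·6.4 + 0.29·1.6 = 5.1718.
E[X²] = 0.28·68.64 + 0.14·24.9948 + 0.29·42.24 + 0.29·5.12 = 36.4529.
Var(X) = E[X²] − (E[X])² = 36.4529 − 26.7475 = 9.70536.

9.7054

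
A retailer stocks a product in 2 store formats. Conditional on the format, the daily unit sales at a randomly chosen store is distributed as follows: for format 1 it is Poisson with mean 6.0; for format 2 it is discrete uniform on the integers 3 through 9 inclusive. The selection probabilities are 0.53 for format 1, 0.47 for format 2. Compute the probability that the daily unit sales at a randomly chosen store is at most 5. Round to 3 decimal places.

Conditional on each format, P(X ≤ 5): 1: 0.44568; 2: 0.428571.
By total probability, P(X ≤ 5) = 0.53·0.44568 + 0.47·0.428571 = 0.437639.

0.438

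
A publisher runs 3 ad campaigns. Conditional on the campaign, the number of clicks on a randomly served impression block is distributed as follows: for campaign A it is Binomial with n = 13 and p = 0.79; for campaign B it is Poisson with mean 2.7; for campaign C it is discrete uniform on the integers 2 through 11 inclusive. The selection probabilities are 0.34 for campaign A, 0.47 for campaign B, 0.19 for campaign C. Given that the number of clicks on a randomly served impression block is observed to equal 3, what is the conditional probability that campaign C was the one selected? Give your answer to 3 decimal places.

Likelihoods P(X=3 | ·): A: 2.35202e-05; B: 0.220468; C: 0.1.
Posterior ∝ prior × likelihood. Numerator for C: 0.19·0.1 = 0.019.
Normalizing constant: 0.34·2.35202e-05 + 0.47·0.220468 + 0.19·0.1 = 0.122628.
P(C | observation) = 0.019 / 0.122628 = 0.15494.

0.155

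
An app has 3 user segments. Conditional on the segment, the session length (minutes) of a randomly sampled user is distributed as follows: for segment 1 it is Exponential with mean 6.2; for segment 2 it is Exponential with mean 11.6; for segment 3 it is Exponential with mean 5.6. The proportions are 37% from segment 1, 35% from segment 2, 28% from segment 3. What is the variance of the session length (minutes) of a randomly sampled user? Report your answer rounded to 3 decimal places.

Per component, 1: μ=6.2, E[X²]=76.88; 2: μ=11.6, E[X²]=269.12; 3: μ=5.6, E[X²]=62.72.
E[X] = 0.37·6.2 + 0.35·11.6 + 0.28·5.6 = 7.922.
E[X²] = 0.37·76.88 + 0.35·269.12 + 0.28·62.72 = 140.199.
Var(X) = E[X²] − (E[X])² = 140.199 − 62.7581 = 77.4411.

77.441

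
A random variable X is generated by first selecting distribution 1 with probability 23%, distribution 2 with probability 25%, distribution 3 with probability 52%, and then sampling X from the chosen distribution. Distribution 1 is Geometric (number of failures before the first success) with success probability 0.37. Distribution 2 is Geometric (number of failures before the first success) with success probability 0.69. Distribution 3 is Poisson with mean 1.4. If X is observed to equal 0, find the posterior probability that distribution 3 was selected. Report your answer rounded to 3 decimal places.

0.332

Likelihoods P(X=0 | ·): 1: 0.37; 2: 0.69; 3: 0.246597.
Posterior ∝ prior × likelihood. Numerator for 3: 0.52·0.246597 = 0.12823.
Normalizing constant: 0.23·0.37 + 0.25·0.69 + 0.52·0.246597 = 0.38583.
P(3 | observation) = 0.12823 / 0.38583 = 0.332349.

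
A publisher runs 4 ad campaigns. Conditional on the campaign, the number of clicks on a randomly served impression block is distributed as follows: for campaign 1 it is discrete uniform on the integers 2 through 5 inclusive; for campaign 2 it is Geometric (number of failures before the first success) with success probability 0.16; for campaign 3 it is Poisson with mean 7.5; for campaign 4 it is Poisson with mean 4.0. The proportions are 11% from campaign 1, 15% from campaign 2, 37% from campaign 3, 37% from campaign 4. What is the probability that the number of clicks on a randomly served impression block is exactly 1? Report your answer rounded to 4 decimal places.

0.0488

Conditional on each campaign, P(X = 1): 1: 0; 2: 0.1344; 3: 0.00414813; 4: 0.0732626.
By total probability, P(X = 1) = 0.11·0 + 0.15·0.1344 + 0.37·0.00414813 + 0.37·0.0732626 = 0.048802.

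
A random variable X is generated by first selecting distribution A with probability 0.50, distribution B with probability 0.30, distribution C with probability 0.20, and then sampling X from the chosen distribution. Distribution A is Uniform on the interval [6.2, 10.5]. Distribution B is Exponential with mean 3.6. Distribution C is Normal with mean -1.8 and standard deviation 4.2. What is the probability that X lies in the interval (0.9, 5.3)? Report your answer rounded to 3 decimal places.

Conditional on each component, P(0.9 < X < 5.3): A: 0; B: 0.549386; C: 0.21469.
By total probability, P(0.9 < X < 5.3) = 0.5·0 + 0.3·0.549386 + 0.2·0.21469 = 0.207754.

0.208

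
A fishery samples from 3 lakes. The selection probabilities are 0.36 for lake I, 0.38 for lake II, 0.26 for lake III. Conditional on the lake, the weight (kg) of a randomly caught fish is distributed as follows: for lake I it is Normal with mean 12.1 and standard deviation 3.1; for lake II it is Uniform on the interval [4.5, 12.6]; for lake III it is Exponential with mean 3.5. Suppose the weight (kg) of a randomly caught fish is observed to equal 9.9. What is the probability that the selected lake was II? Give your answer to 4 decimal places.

0.5373

Likelihoods f(9.9 | ·): I: 0.100042; II: 0.123457; III: 0.0168849.
Posterior ∝ prior × likelihood. Numerator for II: 0.38·0.123457 = 0.0469136.
Normalizing constant: 0.36·0.100042 + 0.38·0.123457 + 0.26·0.0168849 = 0.0873189.
P(II | observation) = 0.0469136 / 0.0873189 = 0.537267.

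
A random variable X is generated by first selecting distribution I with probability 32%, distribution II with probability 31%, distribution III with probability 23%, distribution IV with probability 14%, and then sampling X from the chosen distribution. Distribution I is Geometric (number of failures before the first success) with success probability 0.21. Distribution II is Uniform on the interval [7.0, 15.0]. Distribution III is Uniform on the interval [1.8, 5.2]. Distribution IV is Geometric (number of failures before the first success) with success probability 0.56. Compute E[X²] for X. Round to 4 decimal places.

For each component E[X²] = Var + (mean)², giving I: 32.0658; II: 126.333; III: 13.2133; IV: 2.02041.
Overall E[X²] = 0.32·32.0658 + 0.31·126.333 + 0.23·13.2133 + 0.14·2.02041 = 52.7463.

52.7463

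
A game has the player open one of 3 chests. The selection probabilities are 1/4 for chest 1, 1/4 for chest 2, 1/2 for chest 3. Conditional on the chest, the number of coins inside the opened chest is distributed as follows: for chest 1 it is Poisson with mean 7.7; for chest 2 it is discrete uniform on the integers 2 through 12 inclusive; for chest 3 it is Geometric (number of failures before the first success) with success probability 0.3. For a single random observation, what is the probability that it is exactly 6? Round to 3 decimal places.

Conditional on each chest, P(X = 6): 1: 0.131082; 2: 0.0909091; 3: 0.0352947.
By total probability, P(X = 6) = 0.25·0.131082 + 0.25·0.0909091 + 0.5·0.0352947 = 0.0731452.

0.073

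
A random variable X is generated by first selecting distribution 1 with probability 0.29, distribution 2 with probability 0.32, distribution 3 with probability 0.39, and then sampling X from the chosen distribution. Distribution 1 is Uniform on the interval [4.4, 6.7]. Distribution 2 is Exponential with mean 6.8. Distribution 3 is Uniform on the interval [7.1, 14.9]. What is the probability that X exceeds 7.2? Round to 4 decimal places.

0.4960

Conditional on each component, P(X > 7.2): 1: 0; 2: 0.346864; 3: 0.987179.
By total probability, P(X > 7.2) = 0.29·0 + 0.32·0.346864 + 0.39·0.987179 = 0.495996.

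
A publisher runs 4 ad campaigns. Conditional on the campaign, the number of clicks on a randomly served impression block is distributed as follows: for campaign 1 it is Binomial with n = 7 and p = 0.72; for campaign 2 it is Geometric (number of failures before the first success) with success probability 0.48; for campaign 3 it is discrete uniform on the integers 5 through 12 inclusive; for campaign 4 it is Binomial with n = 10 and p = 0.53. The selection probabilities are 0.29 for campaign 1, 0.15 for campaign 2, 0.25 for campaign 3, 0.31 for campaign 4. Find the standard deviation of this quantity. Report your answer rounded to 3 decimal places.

Per component, 1: μ=5.04, E[X²]=26.8128; 2: μ=1.08333, E[X²]=3.43056; 3: μ=8.5, E[X²]=77.5; 4: μ=5.3, E[X²]=30.581.
E[X] = 0.29·5.04 + 0.15·1.08333 + 0.25·8.5 + 0.31·5.3 = 5.3921.
E[X²] = 0.29·26.8128 + 0.15·3.43056 + 0.25·77.5 + 0.31·30.581 = 37.1454.
Var(X) = E[X²] − (E[X])² = 37.1454 − 29.0747 = 8.07066.
SD(X) = √8.07066 = 2.84089.

2.841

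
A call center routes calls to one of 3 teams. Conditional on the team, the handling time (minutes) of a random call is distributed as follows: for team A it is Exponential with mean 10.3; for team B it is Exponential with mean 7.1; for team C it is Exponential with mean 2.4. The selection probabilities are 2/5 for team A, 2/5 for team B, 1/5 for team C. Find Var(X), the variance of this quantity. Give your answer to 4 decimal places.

72.1504

Per component, A: μ=10.3, E[X²]=212.18; B: μ=7.1, E[X²]=100.82; C: μ=2.4, E[X²]=11.52.
E[X] = 0.4·10.3 + 0.4·7.1 + 0.2·2.4 = 7.44.
E[X²] = 0.4·212.18 + 0.4·100.82 + 0.2·11.52 = 127.504.
Var(X) = E[X²] − (E[X])² = 127.504 − 55.3536 = 72.1504.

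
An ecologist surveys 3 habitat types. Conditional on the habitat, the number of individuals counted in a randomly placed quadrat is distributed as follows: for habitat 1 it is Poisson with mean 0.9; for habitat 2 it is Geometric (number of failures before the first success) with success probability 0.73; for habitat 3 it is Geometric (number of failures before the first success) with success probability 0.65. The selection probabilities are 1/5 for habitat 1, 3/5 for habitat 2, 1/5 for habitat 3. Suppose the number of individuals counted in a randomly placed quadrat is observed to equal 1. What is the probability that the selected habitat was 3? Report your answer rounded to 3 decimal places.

0.192

Likelihoods P(X=1 | ·): 1: 0.365913; 2: 0.1971; 3: 0.2275.
Posterior ∝ prior × likelihood. Numerator for 3: 0.2·0.2275 = 0.0455.
Normalizing constant: 0.2·0.365913 + 0.6·0.1971 + 0.2·0.2275 = 0.236943.
P(3 | observation) = 0.0455 / 0.236943 = 0.19203.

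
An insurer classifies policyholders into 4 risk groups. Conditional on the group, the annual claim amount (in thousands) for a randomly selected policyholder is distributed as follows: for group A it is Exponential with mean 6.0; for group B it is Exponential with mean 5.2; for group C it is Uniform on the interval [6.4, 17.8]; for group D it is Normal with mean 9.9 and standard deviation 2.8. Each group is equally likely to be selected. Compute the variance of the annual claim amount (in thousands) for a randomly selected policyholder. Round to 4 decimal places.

Per component, A: μ=6, E[X²]=72; B: μ=5.2, E[X²]=54.08; C: μ=12.1, E[X²]=157.24; D: μ=9.9, E[X²]=105.85.
E[X] = 0.25·6 + 0.25·5.2 + 0.25·12.1 + 0.25·9.9 = 8.3.
E[X²] = 0.25·72 + 0.25·54.08 + 0.25·157.24 + 0.25·105.85 = 97.2925.
Var(X) = E[X²] − (E[X])² = 97.2925 − 68.89 = 28.4025.

28.4025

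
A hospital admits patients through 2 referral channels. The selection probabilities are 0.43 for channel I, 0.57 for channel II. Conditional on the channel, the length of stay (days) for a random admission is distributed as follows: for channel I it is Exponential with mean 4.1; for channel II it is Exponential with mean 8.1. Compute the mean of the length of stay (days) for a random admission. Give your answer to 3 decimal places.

6.380

Component means — I: 4.1; II: 8.1.
E[X] = 0.43·4.1 + 0.57·8.1 = 6.38.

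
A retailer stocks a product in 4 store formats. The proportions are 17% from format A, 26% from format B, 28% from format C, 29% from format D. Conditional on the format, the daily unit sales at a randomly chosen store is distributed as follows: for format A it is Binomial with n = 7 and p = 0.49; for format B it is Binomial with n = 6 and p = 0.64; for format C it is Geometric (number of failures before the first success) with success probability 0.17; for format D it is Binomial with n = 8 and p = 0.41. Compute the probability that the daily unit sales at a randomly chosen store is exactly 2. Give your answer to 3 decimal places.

0.147

Conditional on each format, P(X = 2): A: 0.173965; B: 0.103196; C: 0.117113; D: 0.198535.
By total probability, P(X = 2) = 0.17·0.173965 + 0.26·0.103196 + 0.28·0.117113 + 0.29·0.198535 = 0.146772.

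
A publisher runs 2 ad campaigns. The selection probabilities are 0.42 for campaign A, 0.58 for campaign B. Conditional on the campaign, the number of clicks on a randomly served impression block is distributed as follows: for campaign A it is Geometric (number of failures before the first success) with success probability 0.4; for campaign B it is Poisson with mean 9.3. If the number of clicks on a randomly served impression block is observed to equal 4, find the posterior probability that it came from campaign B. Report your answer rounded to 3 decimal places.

Likelihoods P(X=4 | ·): A: 0.05184; B: 0.0284959.
Posterior ∝ prior × likelihood. Numerator for B: 0.58·0.0284959 = 0.0165276.
Normalizing constant: 0.42·0.05184 + 0.58·0.0284959 = 0.0383004.
P(B | observation) = 0.0165276 / 0.0383004 = 0.431526.

0.432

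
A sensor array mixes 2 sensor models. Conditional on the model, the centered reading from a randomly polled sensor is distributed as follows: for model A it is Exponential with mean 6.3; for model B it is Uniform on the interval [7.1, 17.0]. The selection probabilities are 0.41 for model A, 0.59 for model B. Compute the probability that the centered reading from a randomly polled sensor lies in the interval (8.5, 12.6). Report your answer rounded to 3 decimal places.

Conditional on each model, P(8.5 < X < 12.6): A: 0.124111; B: 0.414141.
By total probability, P(8.5 < X < 12.6) = 0.41·0.124111 + 0.59·0.414141 = 0.295229.

0.295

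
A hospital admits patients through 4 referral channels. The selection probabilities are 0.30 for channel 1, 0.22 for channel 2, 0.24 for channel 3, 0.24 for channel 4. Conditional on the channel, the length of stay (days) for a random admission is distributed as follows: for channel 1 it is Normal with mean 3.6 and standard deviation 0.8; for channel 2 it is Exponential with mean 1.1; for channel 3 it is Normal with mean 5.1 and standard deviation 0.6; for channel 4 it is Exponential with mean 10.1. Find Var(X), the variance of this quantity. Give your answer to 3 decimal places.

Per component, 1: μ=3.6, E[X²]=13.6; 2: μ=1.1, E[X²]=2.42; 3: μ=5.1, E[X²]=26.37; 4: μ=10.1, E[X²]=204.02.
E[X] = 0.3·3.6 + 0.22·1.1 + 0.24·5.1 + 0.24·10.1 = 4.97.
E[X²] = 0.3·13.6 + 0.22·2.42 + 0.24·26.37 + 0.24·204.02 = 59.906.
Var(X) = E[X²] − (E[X])² = 59.906 − 24.7009 = 35.2051.

35.205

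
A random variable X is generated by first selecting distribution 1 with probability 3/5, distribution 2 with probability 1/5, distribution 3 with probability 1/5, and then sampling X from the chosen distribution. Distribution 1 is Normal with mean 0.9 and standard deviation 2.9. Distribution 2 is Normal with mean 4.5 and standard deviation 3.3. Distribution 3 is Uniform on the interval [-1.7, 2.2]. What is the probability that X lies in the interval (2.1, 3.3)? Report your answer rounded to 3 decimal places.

0.111

Conditional on each component, P(2.1 < X < 3.3): 1: 0.13556; 2: 0.124535; 3: 0.025641.
By total probability, P(2.1 < X < 3.3) = 0.6·0.13556 + 0.2·0.124535 + 0.2·0.025641 = 0.111371.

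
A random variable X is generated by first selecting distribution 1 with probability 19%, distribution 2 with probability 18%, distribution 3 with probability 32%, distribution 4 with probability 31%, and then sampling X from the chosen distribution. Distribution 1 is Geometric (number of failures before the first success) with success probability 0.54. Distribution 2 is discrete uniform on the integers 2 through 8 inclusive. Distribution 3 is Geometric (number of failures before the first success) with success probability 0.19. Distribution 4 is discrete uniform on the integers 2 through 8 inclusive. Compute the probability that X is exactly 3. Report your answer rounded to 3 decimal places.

0.112

Conditional on each component, P(X = 3): 1: 0.0525614; 2: 0.142857; 3: 0.100974; 4: 0.142857.
By total probability, P(X = 3) = 0.19·0.0525614 + 0.18·0.142857 + 0.32·0.100974 + 0.31·0.142857 = 0.112298.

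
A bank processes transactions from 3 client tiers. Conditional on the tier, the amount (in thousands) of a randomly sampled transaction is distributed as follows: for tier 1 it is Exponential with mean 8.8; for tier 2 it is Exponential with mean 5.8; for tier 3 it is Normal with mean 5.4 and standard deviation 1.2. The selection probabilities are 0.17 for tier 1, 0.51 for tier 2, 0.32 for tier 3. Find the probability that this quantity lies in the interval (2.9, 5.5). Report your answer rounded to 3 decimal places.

0.308

Conditional on each tier, P(2.9 < X < 5.5): 1: 0.183989; 2: 0.219122; 3: 0.514596.
By total probability, P(2.9 < X < 5.5) = 0.17·0.183989 + 0.51·0.219122 + 0.32·0.514596 = 0.307701.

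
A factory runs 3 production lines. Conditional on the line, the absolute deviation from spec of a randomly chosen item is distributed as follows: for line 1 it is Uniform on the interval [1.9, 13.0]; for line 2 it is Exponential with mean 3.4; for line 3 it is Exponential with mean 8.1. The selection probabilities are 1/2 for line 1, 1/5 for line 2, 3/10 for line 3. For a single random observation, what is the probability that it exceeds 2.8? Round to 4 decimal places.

Conditional on each line, P(X > 2.8): 1: 0.918919; 2: 0.43888; 3: 0.70774.
By total probability, P(X > 2.8) = 0.5·0.918919 + 0.2·0.43888 + 0.3·0.70774 = 0.759557.

0.7596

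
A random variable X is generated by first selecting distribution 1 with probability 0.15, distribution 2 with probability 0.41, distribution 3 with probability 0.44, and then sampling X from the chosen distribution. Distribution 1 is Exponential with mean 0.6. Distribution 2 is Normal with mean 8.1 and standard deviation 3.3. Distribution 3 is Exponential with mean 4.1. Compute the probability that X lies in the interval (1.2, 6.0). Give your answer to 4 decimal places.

Conditional on each component, P(1.2 < X < 6.0): 1: 0.13529; 2: 0.244002; 3: 0.514814.
By total probability, P(1.2 < X < 6.0) = 0.15·0.13529 + 0.41·0.244002 + 0.44·0.514814 = 0.346852.

0.3469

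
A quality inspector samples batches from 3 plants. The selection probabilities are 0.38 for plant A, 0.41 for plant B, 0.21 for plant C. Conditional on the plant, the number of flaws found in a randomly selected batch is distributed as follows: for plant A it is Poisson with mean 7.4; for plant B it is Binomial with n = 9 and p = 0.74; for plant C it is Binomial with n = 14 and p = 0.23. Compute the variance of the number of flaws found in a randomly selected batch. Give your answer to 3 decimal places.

6.541

Per component, A: μ=7.4, E[X²]=62.16; B: μ=6.66, E[X²]=46.0872; C: μ=3.22, E[X²]=12.8478.
E[X] = 0.38·7.4 + 0.41·6.66 + 0.21·3.22 = 6.2188.
E[X²] = 0.38·62.16 + 0.41·46.0872 + 0.21·12.8478 = 45.2146.
Var(X) = E[X²] − (E[X])² = 45.2146 − 38.6735 = 6.54112.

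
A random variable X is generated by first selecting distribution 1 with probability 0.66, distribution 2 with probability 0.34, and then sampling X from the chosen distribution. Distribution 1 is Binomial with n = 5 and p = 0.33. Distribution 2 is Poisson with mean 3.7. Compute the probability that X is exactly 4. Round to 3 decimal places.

0.092

Conditional on each component, P(X = 4): 1: 0.0397284; 2: 0.193066.
By total probability, P(X = 4) = 0.66·0.0397284 + 0.34·0.193066 = 0.0918632.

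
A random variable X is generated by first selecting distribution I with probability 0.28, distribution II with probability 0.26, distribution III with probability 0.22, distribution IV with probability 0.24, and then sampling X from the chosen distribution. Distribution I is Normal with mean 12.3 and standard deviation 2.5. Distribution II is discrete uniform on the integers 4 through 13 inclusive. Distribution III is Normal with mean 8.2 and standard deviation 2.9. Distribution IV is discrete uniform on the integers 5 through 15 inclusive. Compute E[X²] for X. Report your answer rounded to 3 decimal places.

108.084

For each component E[X²] = Var + (mean)², giving I: 157.54; II: 80.5; III: 75.65; IV: 110.
Overall E[X²] = 0.28·157.54 + 0.26·80.5 + 0.22·75.65 + 0.24·110 = 108.084.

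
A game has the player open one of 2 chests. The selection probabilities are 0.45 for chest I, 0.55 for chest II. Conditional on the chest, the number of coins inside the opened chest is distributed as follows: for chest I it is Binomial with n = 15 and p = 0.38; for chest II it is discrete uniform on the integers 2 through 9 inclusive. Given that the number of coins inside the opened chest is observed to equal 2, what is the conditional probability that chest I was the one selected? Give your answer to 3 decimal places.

0.166

Likelihoods P(X=2 | ·): I: 0.0303283; II: 0.125.
Posterior ∝ prior × likelihood. Numerator for I: 0.45·0.0303283 = 0.0136477.
Normalizing constant: 0.45·0.0303283 + 0.55·0.125 = 0.0823977.
P(I | observation) = 0.0136477 / 0.0823977 = 0.165633.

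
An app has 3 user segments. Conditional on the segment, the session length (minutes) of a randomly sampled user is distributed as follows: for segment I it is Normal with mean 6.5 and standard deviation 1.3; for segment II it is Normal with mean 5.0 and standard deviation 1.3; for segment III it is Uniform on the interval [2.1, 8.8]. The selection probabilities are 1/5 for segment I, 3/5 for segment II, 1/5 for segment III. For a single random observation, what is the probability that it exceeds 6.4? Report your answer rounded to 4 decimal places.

0.2622

Conditional on each segment, P(X > 6.4): I: 0.530658; II: 0.140757; III: 0.358209.
By total probability, P(X > 6.4) = 0.2·0.530658 + 0.6·0.140757 + 0.2·0.358209 = 0.262228.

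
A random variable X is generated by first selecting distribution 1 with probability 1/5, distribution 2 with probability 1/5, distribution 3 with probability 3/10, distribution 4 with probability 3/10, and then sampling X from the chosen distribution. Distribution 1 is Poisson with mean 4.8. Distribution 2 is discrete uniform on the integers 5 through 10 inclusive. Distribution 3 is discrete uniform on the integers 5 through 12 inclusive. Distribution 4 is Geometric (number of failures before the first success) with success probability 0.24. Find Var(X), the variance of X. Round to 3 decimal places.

12.096

Per component, 1: μ=4.8, E[X²]=27.84; 2: μ=7.5, E[X²]=59.1667; 3: μ=8.5, E[X²]=77.5; 4: μ=3.16667, E[X²]=23.2222.
E[X] = 0.2·4.8 + 0.2·7.5 + 0.3·8.5 + 0.3·3.16667 = 5.96.
E[X²] = 0.2·27.84 + 0.2·59.1667 + 0.3·77.5 + 0.3·23.2222 = 47.618.
Var(X) = E[X²] − (E[X])² = 47.618 − 35.5216 = 12.0964.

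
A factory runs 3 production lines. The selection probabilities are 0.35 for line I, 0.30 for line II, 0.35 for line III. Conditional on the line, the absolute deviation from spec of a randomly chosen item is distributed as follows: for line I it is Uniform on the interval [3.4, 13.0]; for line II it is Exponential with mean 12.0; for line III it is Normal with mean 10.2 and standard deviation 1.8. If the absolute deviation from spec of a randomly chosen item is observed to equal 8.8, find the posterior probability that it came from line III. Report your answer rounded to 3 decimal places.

0.542

Likelihoods f(8.8 | ·): I: 0.104167; II: 0.0400254; III: 0.163786.
Posterior ∝ prior × likelihood. Numerator for III: 0.35·0.163786 = 0.0573251.
Normalizing constant: 0.35·0.104167 + 0.3·0.0400254 + 0.35·0.163786 = 0.105791.
P(III | observation) = 0.0573251 / 0.105791 = 0.541871.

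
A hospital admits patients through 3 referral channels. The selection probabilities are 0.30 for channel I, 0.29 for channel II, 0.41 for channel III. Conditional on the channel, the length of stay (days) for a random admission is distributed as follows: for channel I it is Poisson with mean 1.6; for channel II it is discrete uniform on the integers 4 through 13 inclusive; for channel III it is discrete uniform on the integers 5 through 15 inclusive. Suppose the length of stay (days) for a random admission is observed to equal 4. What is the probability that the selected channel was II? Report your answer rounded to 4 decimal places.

0.6368

Likelihoods P(X=4 | ·): I: 0.0551312; II: 0.1; III: 0.
Posterior ∝ prior × likelihood. Numerator for II: 0.29·0.1 = 0.029.
Normalizing constant: 0.3·0.0551312 + 0.29·0.1 + 0.41·0 = 0.0455394.
P(II | observation) = 0.029 / 0.0455394 = 0.636812.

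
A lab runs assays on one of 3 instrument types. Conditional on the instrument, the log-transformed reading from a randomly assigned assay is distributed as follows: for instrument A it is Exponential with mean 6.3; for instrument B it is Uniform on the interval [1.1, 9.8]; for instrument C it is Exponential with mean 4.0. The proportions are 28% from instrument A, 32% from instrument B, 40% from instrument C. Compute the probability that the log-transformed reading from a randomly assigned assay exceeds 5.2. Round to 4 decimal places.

0.4009

Conditional on each instrument, P(X > 5.2): A: 0.438061; B: 0.528736; C: 0.272532.
By total probability, P(X > 5.2) = 0.28·0.438061 + 0.32·0.528736 + 0.4·0.272532 = 0.400865.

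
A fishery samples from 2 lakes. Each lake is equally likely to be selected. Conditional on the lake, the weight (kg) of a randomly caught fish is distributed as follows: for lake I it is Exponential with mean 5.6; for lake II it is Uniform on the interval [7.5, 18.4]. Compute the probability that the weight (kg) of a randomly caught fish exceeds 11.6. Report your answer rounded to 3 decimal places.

0.375

Conditional on each lake, P(X > 11.6): I: 0.126006; II: 0.623853.
By total probability, P(X > 11.6) = 0.5·0.126006 + 0.5·0.623853 = 0.374929.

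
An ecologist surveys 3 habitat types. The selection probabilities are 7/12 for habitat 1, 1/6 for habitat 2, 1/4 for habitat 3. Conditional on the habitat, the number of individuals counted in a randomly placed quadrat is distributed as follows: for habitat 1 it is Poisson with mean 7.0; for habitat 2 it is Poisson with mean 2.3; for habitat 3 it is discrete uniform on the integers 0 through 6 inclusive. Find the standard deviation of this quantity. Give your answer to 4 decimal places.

Per component, 1: μ=7, E[X²]=56; 2: μ=2.3, E[X²]=7.59; 3: μ=3, E[X²]=13.
E[X] = 0.583333·7 + 0.166667·2.3 + 0.25·3 = 5.21667.
E[X²] = 0.583333·56 + 0.166667·7.59 + 0.25·13 = 37.1817.
Var(X) = E[X²] − (E[X])² = 37.1817 − 27.2136 = 9.96806.
SD(X) = √9.96806 = 3.15722.

3.1572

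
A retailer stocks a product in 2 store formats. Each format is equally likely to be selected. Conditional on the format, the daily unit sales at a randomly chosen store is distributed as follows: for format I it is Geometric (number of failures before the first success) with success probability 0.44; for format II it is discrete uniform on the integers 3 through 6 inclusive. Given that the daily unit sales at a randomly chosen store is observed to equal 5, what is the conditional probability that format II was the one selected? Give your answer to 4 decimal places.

Likelihoods P(X=5 | ·): I: 0.0242322; II: 0.25.
Posterior ∝ prior × likelihood. Numerator for II: 0.5·0.25 = 0.125.
Normalizing constant: 0.5·0.0242322 + 0.5·0.25 = 0.137116.
P(II | observation) = 0.125 / 0.137116 = 0.911636.

0.9116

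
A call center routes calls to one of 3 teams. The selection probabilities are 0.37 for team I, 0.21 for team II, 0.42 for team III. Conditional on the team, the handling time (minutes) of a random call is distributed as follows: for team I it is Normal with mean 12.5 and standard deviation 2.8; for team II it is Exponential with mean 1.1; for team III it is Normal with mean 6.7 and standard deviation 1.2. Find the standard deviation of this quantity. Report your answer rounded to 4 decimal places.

Per component, I: μ=12.5, E[X²]=164.09; II: μ=1.1, E[X²]=2.42; III: μ=6.7, E[X²]=46.33.
E[X] = 0.37·12.5 + 0.21·1.1 + 0.42·6.7 = 7.67.
E[X²] = 0.37·164.09 + 0.21·2.42 + 0.42·46.33 = 80.6801.
Var(X) = E[X²] − (E[X])² = 80.6801 − 58.8289 = 21.8512.
SD(X) = √21.8512 = 4.67453.

4.6745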